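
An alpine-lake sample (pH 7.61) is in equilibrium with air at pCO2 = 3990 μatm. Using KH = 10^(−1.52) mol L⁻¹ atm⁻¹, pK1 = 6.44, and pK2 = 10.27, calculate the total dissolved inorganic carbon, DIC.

DIC = 1.91 mmol/L

[CO2*] = KH · pCO2 = 10^(−1.52) × 3990×10^-6 = 1.205×10^-4 mol/L
α₀ = 1/(1 + K1/[H⁺] + K1K2/[H⁺]²) = 1/(1 + 10^+1.17 + 10^-1.49) = 0.06320
DIC = [CO2*]/α₀ = 1.205×10^-4 / 0.06320 = 1.91 mmol/L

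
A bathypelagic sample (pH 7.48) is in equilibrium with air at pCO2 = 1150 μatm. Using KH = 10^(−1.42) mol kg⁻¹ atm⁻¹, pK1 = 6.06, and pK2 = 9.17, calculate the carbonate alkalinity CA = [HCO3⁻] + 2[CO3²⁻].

CA = 1.20 mmol/kg

[CO2*] = KH · pCO2 = 10^(−1.42) × 1150×10^-6 = 4.372×10^-5 mol/kg
α₀ = 1/(1 + K1/[H⁺] + K1K2/[H⁺]²) = 1/(1 + 10^+1.42 + 10^-0.27) = 0.03592
DIC = [CO2*]/α₀ = 4.372×10^-5 / 0.03592 = 1.217 mmol/kg
CA = (α₁ + 2α₂)·DIC = (0.9448 + 2×0.01929) × 1.217 = 1.20 mmol/kg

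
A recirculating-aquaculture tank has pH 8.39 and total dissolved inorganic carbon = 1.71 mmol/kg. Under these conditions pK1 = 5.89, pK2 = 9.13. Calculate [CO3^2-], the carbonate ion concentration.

[CO3²⁻] = 0.263 mmol/kg

α₂ = 1 / (1 + [H⁺]/K2 + [H⁺]²/(K1K2)) = 1 / (1 + 10^+0.74 + 10^-1.76)
   = 1 / (1 + 5.4954 + 0.017378) = 1/6.5128 = 0.1535
[CO3²⁻] = α₂ × DIC = 0.1535 × 1.71 = 0.263 mmol/kg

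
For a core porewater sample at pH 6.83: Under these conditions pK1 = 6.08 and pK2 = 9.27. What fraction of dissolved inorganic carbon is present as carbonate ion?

α₂ = 0.00307

α₂ = 1 / (1 + [H⁺]/K2 + [H⁺]²/(K1K2)) = 1 / (1 + 10^+2.44 + 10^+1.69)
   = 1 / (1 + 275.42 + 48.978) = 1/325.40 = 0.003073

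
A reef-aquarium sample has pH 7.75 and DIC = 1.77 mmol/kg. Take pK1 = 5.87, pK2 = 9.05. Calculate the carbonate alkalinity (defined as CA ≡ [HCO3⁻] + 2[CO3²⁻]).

CA = [HCO3⁻] + 2[CO3²⁻] = (α₁ + 2α₂)·DIC
At pH 7.75: [H⁺]/K1 = 10^-1.88 = 0.013183, K2/[H⁺] = 10^-1.30 = 0.050119
α₁ = 1/(1 + 0.013183 + 0.050119) = 1/1.0633 = 0.9405; α₂ = α₁·K2/[H⁺] = 0.04714
α₁ + 2α₂ = 1.0347
CA = 1.0347 × 1.77 = 1.83 mmol/kg

CA = 1.83 mmol/kg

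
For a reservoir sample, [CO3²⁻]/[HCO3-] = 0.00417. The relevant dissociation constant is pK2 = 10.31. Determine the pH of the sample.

From K2 = [H⁺][CO3²⁻]/[HCO3-]:  pH = pK2 + log₁₀([CO3²⁻]/[HCO3-])
log₁₀(0.00417) = -2.380
pH = 10.31 + (-2.380) = 7.93

pH = 7.93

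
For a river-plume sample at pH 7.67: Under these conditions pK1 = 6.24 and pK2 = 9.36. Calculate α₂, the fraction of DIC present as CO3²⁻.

α₂ = 0.0193

α₂ = 1 / (1 + [H⁺]/K2 + [H⁺]²/(K1K2)) = 1 / (1 + 10^+1.69 + 10^+0.26)
   = 1 / (1 + 48.978 + 1.8197) = 1/51.798 = 0.01931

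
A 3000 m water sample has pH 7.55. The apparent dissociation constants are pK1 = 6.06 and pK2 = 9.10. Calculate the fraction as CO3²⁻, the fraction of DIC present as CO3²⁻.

α₂ = 0.0266

α₂ = 1 / (1 + [H⁺]/K2 + [H⁺]²/(K1K2)) = 1 / (1 + 10^+1.55 + 10^+0.06)
   = 1 / (1 + 35.481 + 1.1482) = 1/37.629 = 0.02657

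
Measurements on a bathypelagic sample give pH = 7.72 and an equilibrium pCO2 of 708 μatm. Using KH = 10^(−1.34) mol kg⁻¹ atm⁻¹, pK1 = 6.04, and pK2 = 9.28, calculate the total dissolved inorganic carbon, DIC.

[CO2*] = KH · pCO2 = 10^(−1.34) × 708×10^-6 = 3.236×10^-5 mol/kg
α₀ = 1/(1 + K1/[H⁺] + K1K2/[H⁺]²) = 1/(1 + 10^+1.68 + 10^+0.12) = 0.01993
DIC = [CO2*]/α₀ = 3.236×10^-5 / 0.01993 = 1.62 mmol/kg

DIC = 1.62 mmol/kg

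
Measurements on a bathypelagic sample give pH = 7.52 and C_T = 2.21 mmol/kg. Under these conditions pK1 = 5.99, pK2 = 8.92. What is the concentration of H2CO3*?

[CO2*] = 0.0610 mmol/kg

α₀ = 1 / (1 + K1/[H⁺] + K1K2/[H⁺]²) = 1 / (1 + 10^+1.53 + 10^+0.13)
   = 1 / (1 + 33.884 + 1.3490) = 1/36.233 = 0.02760
[CO2*] = α₀ × DIC = 0.02760 × 2.21 = 0.0610 mmol/kg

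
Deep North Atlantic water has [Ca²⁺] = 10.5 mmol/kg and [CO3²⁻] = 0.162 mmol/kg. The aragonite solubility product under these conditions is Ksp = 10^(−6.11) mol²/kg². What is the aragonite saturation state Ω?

Ω = 2.19

Ksp = 10^(−6.11) = 7.762×10^-7
Ω = [Ca²⁺][CO3²⁻]/Ksp = (10.5×10^-3)(0.162×10^-3) / 7.762×10^-7 = 2.19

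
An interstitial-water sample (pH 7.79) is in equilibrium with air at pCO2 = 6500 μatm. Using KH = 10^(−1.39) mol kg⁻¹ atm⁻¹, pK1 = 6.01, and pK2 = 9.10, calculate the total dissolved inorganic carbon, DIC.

DIC = 17.0 mmol/kg

[CO2*] = KH · pCO2 = 10^(−1.39) × 6500×10^-6 = 2.648×10^-4 mol/kg
α₀ = 1/(1 + K1/[H⁺] + K1K2/[H⁺]²) = 1/(1 + 10^+1.78 + 10^+0.47) = 0.01557
DIC = [CO2*]/α₀ = 2.648×10^-4 / 0.01557 = 17.0 mmol/kg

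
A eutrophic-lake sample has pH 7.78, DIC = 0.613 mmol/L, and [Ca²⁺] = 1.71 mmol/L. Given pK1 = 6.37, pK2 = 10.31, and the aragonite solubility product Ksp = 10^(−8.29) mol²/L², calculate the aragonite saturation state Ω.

Ω = 0.579

α₂ = 1 / (1 + [H⁺]/K2 + [H⁺]²/(K1K2)) = 1 / (1 + 10^+2.53 + 10^+1.12)
   = 1 / (1 + 338.84 + 13.183) = 1/353.03 = 0.002833
[CO3²⁻] = α₂ × DIC = 0.002833 × 0.613 = 0.001736 mmol/L = 1.736 μmol/L
Ksp = 10^(−8.29) = 5.129×10^-9
Ω = [Ca²⁺][CO3²⁻]/Ksp = (1.71×10^-3)(1.736×10^-6) / 5.129×10^-9 = 0.579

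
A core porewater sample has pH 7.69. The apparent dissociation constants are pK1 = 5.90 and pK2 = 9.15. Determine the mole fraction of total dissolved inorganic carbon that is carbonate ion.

α₂ = 1 / (1 + [H⁺]/K2 + [H⁺]²/(K1K2)) = 1 / (1 + 10^+1.46 + 10^-0.33)
   = 1 / (1 + 28.840 + 0.46774) = 1/30.308 = 0.03299

α₂ = 0.0330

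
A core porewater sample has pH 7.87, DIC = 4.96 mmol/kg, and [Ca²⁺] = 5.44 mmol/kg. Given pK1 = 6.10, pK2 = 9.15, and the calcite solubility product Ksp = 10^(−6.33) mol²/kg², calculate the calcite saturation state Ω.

Ω = 2.83

α₂ = 1 / (1 + [H⁺]/K2 + [H⁺]²/(K1K2)) = 1 / (1 + 10^+1.28 + 10^-0.49)
   = 1 / (1 + 19.055 + 0.32359) = 1/20.378 = 0.04907
[CO3²⁻] = α₂ × DIC = 0.04907 × 4.96 = 0.2434 mmol/kg
Ksp = 10^(−6.33) = 4.677×10^-7
Ω = [Ca²⁺][CO3²⁻]/Ksp = (5.44×10^-3)(2.434×10^-4) / 4.677×10^-7 = 2.83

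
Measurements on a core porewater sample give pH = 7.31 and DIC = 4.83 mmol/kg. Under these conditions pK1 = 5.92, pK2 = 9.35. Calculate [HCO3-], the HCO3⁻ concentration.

[HCO3⁻] = 4.60 mmol/kg

α₁ = 1 / (1 + [H⁺]/K1 + K2/[H⁺]) = 1 / (1 + 10^-1.39 + 10^-2.04)
   = 1 / (1 + 0.040738 + 0.0091201) = 1/1.0499 = 0.9525
[HCO3⁻] = α₁ × DIC = 0.9525 × 4.83 = 4.60 mmol/kg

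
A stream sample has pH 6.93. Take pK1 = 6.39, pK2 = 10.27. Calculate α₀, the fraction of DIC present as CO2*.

α₀ = 1 / (1 + K1/[H⁺] + K1K2/[H⁺]²) = 1 / (1 + 10^+0.54 + 10^-2.80)
   = 1 / (1 + 3.4674 + 0.0015849) = 1/4.4690 = 0.2238

α₀ = 0.224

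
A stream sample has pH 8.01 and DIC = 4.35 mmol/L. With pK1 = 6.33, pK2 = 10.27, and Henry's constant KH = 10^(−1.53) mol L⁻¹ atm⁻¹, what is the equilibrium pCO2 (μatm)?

pCO2 = 3000 μatm

α₀ = 1 / (1 + K1/[H⁺] + K1K2/[H⁺]²) = 1 / (1 + 10^+1.68 + 10^-0.58)
   = 1 / (1 + 47.863 + 0.26303) = 1/49.126 = 0.02036
[CO2*] = α₀ × DIC = 0.02036 × 4.35 = 0.08855 mmol/L
pCO2 = [CO2*]/KH = 8.855×10^-5 / 2.951×10^-2 = 3000 μatm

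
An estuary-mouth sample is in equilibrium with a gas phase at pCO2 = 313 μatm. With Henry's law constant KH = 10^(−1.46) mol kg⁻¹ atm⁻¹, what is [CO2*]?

[CO2*] = 10.9 μmol/kg

KH = 10^(−1.46) = 3.467×10^-2 mol kg⁻¹ atm⁻¹
[CO2*] = KH · pCO2 = 3.467×10^-2 × 313×10^-6 atm = 1.09×10^-5 mol/kg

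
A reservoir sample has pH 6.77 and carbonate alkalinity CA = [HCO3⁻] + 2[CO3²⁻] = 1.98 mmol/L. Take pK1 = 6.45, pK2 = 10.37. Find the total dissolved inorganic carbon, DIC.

CA = [HCO3⁻] + 2[CO3²⁻] = (α₁ + 2α₂)·DIC
At pH 6.77: [H⁺]/K1 = 10^-0.32 = 0.47863, K2/[H⁺] = 10^-3.60 = 0.00025119
α₁ = 1/(1 + 0.47863 + 0.00025119) = 1/1.4789 = 0.6762; α₂ = α₁·K2/[H⁺] = 0.0001699
α₁ + 2α₂ = 0.6765
DIC = CA / (α₁ + 2α₂) = 1.98 / 0.6765 = 2.93 mmol/L

DIC = 2.93 mmol/L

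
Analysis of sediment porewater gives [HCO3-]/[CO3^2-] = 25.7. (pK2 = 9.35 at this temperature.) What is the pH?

pH = 7.94

From K2 = [H⁺][CO3^2-]/[HCO3-]:  pH = pK2 − log₁₀([HCO3-]/[CO3^2-])
log₁₀(25.7) = +1.410
pH = 9.35 − (+1.410) = 7.94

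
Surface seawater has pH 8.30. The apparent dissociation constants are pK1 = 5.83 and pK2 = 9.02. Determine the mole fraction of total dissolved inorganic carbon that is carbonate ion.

α₂ = 0.160

α₂ = 1 / (1 + [H⁺]/K2 + [H⁺]²/(K1K2)) = 1 / (1 + 10^+0.72 + 10^-1.75)
   = 1 / (1 + 5.2481 + 0.017783) = 1/6.2659 = 0.1596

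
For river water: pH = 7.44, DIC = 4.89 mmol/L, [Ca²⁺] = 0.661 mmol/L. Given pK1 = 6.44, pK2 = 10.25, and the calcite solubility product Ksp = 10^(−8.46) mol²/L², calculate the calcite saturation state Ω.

α₂ = 1 / (1 + [H⁺]/K2 + [H⁺]²/(K1K2)) = 1 / (1 + 10^+2.81 + 10^+1.81)
   = 1 / (1 + 645.65 + 64.565) = 1/711.22 = 0.001406
[CO3²⁻] = α₂ × DIC = 0.001406 × 4.89 = 0.006876 mmol/L = 6.876 μmol/L
Ksp = 10^(−8.46) = 3.467×10^-9
Ω = [Ca²⁺][CO3²⁻]/Ksp = (0.661×10^-3)(6.876×10^-6) / 3.467×10^-9 = 1.31

Ω = 1.31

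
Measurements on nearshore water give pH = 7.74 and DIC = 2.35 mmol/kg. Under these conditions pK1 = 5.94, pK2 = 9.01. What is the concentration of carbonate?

[CO3²⁻] = 0.118 mmol/kg

α₂ = 1 / (1 + [H⁺]/K2 + [H⁺]²/(K1K2)) = 1 / (1 + 10^+1.27 + 10^-0.53)
   = 1 / (1 + 18.621 + 0.29512) = 1/19.916 = 0.05021
[CO3²⁻] = α₂ × DIC = 0.05021 × 2.35 = 0.118 mmol/kg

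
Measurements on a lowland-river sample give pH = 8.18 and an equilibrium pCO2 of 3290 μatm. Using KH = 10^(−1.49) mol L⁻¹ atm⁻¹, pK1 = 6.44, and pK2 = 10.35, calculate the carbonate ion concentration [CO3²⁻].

[CO3²⁻] = 0.0396 mmol/L

[CO2*] = KH · pCO2 = 10^(−1.49) × 3290×10^-6 = 1.065×10^-4 mol/L
α₀ = 1/(1 + K1/[H⁺] + K1K2/[H⁺]²) = 1/(1 + 10^+1.74 + 10^-0.43) = 0.01775
DIC = [CO2*]/α₀ = 1.065×10^-4 / 0.01775 = 5.997 mmol/L
[CO3²⁻] = α₂·DIC; α₂ = 0.006596, so [CO3²⁻] = 0.006596 × 5.997 = 0.0396 mmol/L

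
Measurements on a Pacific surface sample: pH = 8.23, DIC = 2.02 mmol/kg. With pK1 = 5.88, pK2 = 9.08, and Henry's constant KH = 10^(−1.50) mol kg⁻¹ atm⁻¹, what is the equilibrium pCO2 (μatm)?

α₀ = 1 / (1 + K1/[H⁺] + K1K2/[H⁺]²) = 1 / (1 + 10^+2.35 + 10^+1.50)
   = 1 / (1 + 223.87 + 31.623) = 1/256.49 = 0.003899
[CO2*] = α₀ × DIC = 0.003899 × 2.02 = 0.007875 mmol/kg = 7.875 μmol/kg
pCO2 = [CO2*]/KH = 7.875×10^-6 / 3.162×10^-2 = 249 μatm

pCO2 = 249 μatm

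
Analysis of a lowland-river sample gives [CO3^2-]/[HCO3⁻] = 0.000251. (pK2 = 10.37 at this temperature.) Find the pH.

From K2 = [H⁺][CO3^2-]/[HCO3⁻]:  pH = pK2 + log₁₀([CO3^2-]/[HCO3⁻])
log₁₀(0.000251) = -3.600
pH = 10.37 + (-3.600) = 6.77

pH = 6.77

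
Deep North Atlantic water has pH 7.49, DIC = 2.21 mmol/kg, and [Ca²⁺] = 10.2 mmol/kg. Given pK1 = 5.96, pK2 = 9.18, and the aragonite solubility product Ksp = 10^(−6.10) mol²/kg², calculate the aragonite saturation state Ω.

α₂ = 1 / (1 + [H⁺]/K2 + [H⁺]²/(K1K2)) = 1 / (1 + 10^+1.69 + 10^+0.16)
   = 1 / (1 + 48.978 + 1.4454) = 1/51.423 = 0.01945
[CO3²⁻] = α₂ × DIC = 0.01945 × 2.21 = 0.04298 mmol/kg
Ksp = 10^(−6.10) = 7.943×10^-7
Ω = [Ca²⁺][CO3²⁻]/Ksp = (10.2×10^-3)(4.298×10^-5) / 7.943×10^-7 = 0.552

Ω = 0.552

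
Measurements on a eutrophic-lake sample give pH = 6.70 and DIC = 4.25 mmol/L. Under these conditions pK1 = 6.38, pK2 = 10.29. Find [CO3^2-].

α₂ = 1 / (1 + [H⁺]/K2 + [H⁺]²/(K1K2)) = 1 / (1 + 10^+3.59 + 10^+3.27)
   = 1 / (1 + 3890.5 + 1862.1) = 1/5753.5 = 0.0001738
[CO3²⁻] = α₂ × DIC = 0.0001738 × 4.25 = 0.000739 mmol/L = 0.739 μmol/L

[CO3²⁻] = 0.739 μmol/L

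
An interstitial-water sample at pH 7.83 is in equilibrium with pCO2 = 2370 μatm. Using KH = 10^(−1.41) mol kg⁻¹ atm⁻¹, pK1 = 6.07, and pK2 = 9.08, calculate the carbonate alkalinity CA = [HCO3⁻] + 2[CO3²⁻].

CA = 5.90 mmol/kg

[CO2*] = KH · pCO2 = 10^(−1.41) × 2370×10^-6 = 9.220×10^-5 mol/kg
α₀ = 1/(1 + K1/[H⁺] + K1K2/[H⁺]²) = 1/(1 + 10^+1.76 + 10^+0.51) = 0.01619
DIC = [CO2*]/α₀ = 9.220×10^-5 / 0.01619 = 5.696 mmol/kg
CA = (α₁ + 2α₂)·DIC = (0.9314 + 2×0.05238) × 5.696 = 5.90 mmol/kg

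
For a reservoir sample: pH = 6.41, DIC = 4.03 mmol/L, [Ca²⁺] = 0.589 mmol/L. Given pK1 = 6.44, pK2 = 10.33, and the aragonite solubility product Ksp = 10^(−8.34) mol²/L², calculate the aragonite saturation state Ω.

Ω = 0.0301

α₂ = 1 / (1 + [H⁺]/K2 + [H⁺]²/(K1K2)) = 1 / (1 + 10^+3.92 + 10^+3.95)
   = 1 / (1 + 8317.6 + 8912.5) = 1/1.7231×10^4 = 5.803×10^-5
[CO3²⁻] = α₂ × DIC = 5.803×10^-5 × 4.03 = 0.0002339 mmol/L = 0.2339 μmol/L
Ksp = 10^(−8.34) = 4.571×10^-9
Ω = [Ca²⁺][CO3²⁻]/Ksp = (0.589×10^-3)(2.339×10^-7) / 4.571×10^-9 = 0.0301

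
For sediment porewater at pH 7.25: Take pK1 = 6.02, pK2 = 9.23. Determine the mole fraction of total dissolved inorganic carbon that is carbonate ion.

α₂ = 1 / (1 + [H⁺]/K2 + [H⁺]²/(K1K2)) = 1 / (1 + 10^+1.98 + 10^+0.75)
   = 1 / (1 + 95.499 + 5.6234) = 1/102.12 = 0.009792

α₂ = 0.00979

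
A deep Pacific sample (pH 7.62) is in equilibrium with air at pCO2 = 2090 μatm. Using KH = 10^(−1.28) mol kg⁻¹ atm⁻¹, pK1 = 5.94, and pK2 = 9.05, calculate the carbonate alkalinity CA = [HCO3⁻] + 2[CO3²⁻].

[CO2*] = KH · pCO2 = 10^(−1.28) × 2090×10^-6 = 1.097×10^-4 mol/kg
α₀ = 1/(1 + K1/[H⁺] + K1K2/[H⁺]²) = 1/(1 + 10^+1.68 + 10^+0.25) = 0.01975
DIC = [CO2*]/α₀ = 1.097×10^-4 / 0.01975 = 5.555 mmol/kg
CA = (α₁ + 2α₂)·DIC = (0.9451 + 2×0.03512) × 5.555 = 5.64 mmol/kg

CA = 5.64 mmol/kg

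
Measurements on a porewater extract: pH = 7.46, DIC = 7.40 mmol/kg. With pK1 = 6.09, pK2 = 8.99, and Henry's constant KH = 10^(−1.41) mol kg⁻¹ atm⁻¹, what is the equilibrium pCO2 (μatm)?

α₀ = 1 / (1 + K1/[H⁺] + K1K2/[H⁺]²) = 1 / (1 + 10^+1.37 + 10^-0.16)
   = 1 / (1 + 23.442 + 0.69183) = 1/25.134 = 0.03979
[CO2*] = α₀ × DIC = 0.03979 × 7.40 = 0.2944 mmol/kg
pCO2 = [CO2*]/KH = 2.944×10^-4 / 3.890×10^-2 = 7570 μatm

pCO2 = 7570 μatm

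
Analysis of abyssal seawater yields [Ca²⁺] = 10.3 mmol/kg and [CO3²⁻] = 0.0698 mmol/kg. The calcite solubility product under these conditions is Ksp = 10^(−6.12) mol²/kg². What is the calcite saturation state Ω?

Ksp = 10^(−6.12) = 7.586×10^-7
Ω = [Ca²⁺][CO3²⁻]/Ksp = (10.3×10^-3)(0.0698×10^-3) / 7.586×10^-7 = 0.948

Ω = 0.948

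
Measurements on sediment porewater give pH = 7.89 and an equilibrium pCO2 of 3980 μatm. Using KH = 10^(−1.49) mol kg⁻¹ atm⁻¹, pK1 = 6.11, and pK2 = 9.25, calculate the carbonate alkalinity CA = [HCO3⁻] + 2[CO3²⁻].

CA = 8.44 mmol/kg

[CO2*] = KH · pCO2 = 10^(−1.49) × 3980×10^-6 = 1.288×10^-4 mol/kg
α₀ = 1/(1 + K1/[H⁺] + K1K2/[H⁺]²) = 1/(1 + 10^+1.78 + 10^+0.42) = 0.01565
DIC = [CO2*]/α₀ = 1.288×10^-4 / 0.01565 = 8.228 mmol/kg
CA = (α₁ + 2α₂)·DIC = (0.9432 + 2×0.04117) × 8.228 = 8.44 mmol/kg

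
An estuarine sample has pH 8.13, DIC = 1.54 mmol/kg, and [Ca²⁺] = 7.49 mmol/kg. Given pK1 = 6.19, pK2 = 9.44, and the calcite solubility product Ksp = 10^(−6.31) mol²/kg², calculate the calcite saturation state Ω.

α₂ = 1 / (1 + [H⁺]/K2 + [H⁺]²/(K1K2)) = 1 / (1 + 10^+1.31 + 10^-0.63)
   = 1 / (1 + 20.417 + 0.23442) = 1/21.652 = 0.04619
[CO3²⁻] = α₂ × DIC = 0.04619 × 1.54 = 0.07113 mmol/kg
Ksp = 10^(−6.31) = 4.898×10^-7
Ω = [Ca²⁺][CO3²⁻]/Ksp = (7.49×10^-3)(7.113×10^-5) / 4.898×10^-7 = 1.09

Ω = 1.09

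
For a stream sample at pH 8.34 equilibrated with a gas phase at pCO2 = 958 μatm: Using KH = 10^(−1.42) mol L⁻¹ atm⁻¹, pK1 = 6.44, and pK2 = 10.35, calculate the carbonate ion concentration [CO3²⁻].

[CO3²⁻] = 0.0283 mmol/L

[CO2*] = KH · pCO2 = 10^(−1.42) × 958×10^-6 = 3.642×10^-5 mol/L
α₀ = 1/(1 + K1/[H⁺] + K1K2/[H⁺]²) = 1/(1 + 10^+1.90 + 10^-0.11) = 0.01231
DIC = [CO2*]/α₀ = 3.642×10^-5 / 0.01231 = 2.958 mmol/L
[CO3²⁻] = α₂·DIC; α₂ = 0.009559, so [CO3²⁻] = 0.009559 × 2.958 = 0.0283 mmol/L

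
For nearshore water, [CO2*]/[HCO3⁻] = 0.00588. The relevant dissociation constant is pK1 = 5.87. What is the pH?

pH = 8.10

From K1 = [H⁺][HCO3⁻]/[CO2*]:  pH = pK1 − log₁₀([CO2*]/[HCO3⁻])
log₁₀(0.00588) = -2.231
pH = 5.87 − (-2.231) = 8.10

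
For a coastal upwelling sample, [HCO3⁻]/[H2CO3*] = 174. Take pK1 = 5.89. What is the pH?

pH = 8.13

From K1 = [H⁺][HCO3⁻]/[H2CO3*]:  pH = pK1 + log₁₀([HCO3⁻]/[H2CO3*])
log₁₀(174) = +2.241
pH = 5.89 + (+2.241) = 8.13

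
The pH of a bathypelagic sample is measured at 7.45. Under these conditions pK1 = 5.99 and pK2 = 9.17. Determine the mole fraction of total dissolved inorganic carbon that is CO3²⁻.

α₂ = 1 / (1 + [H⁺]/K2 + [H⁺]²/(K1K2)) = 1 / (1 + 10^+1.72 + 10^+0.26)
   = 1 / (1 + 52.481 + 1.8197) = 1/55.300 = 0.01808

α₂ = 0.0181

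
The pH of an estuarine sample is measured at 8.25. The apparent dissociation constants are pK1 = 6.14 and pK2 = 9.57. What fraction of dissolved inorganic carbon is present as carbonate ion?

α₂ = 1 / (1 + [H⁺]/K2 + [H⁺]²/(K1K2)) = 1 / (1 + 10^+1.32 + 10^-0.79)
   = 1 / (1 + 20.893 + 0.16218) = 1/22.055 = 0.04534

α₂ = 0.0453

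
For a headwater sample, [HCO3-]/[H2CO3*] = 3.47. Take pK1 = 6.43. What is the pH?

pH = 6.97

From K1 = [H⁺][HCO3-]/[H2CO3*]:  pH = pK1 + log₁₀([HCO3-]/[H2CO3*])
log₁₀(3.47) = +0.540
pH = 6.43 + (+0.540) = 6.97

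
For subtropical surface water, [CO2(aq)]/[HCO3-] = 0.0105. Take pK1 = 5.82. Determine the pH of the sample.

pH = 7.80

From K1 = [H⁺][HCO3-]/[CO2(aq)]:  pH = pK1 − log₁₀([CO2(aq)]/[HCO3-])
log₁₀(0.0105) = -1.979
pH = 5.82 − (-1.979) = 7.80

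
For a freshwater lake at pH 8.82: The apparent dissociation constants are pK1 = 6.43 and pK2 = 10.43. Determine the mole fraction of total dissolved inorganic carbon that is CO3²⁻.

α₂ = 0.0239

α₂ = 1 / (1 + [H⁺]/K2 + [H⁺]²/(K1K2)) = 1 / (1 + 10^+1.61 + 10^-0.78)
   = 1 / (1 + 40.738 + 0.16596) = 1/41.904 = 0.02386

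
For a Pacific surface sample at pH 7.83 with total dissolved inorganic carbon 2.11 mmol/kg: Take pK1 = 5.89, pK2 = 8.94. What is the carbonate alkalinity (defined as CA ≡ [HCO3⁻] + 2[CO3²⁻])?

CA = [HCO3⁻] + 2[CO3²⁻] = (α₁ + 2α₂)·DIC
At pH 7.83: [H⁺]/K1 = 10^-1.94 = 0.011482, K2/[H⁺] = 10^-1.11 = 0.077625
α₁ = 1/(1 + 0.011482 + 0.077625) = 1/1.0891 = 0.9182; α₂ = α₁·K2/[H⁺] = 0.07127
α₁ + 2α₂ = 1.0607
CA = 1.0607 × 2.11 = 2.24 mmol/kg

CA = 2.24 mmol/kg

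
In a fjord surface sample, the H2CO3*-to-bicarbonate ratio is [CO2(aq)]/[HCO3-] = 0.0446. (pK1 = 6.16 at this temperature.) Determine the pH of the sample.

pH = 7.51

From K1 = [H⁺][HCO3-]/[CO2(aq)]:  pH = pK1 − log₁₀([CO2(aq)]/[HCO3-])
log₁₀(0.0446) = -1.351
pH = 6.16 − (-1.351) = 7.51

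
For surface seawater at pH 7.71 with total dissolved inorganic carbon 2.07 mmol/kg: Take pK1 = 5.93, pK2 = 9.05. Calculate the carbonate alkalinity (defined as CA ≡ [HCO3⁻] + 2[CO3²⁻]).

CA = 2.13 mmol/kg

CA = [HCO3⁻] + 2[CO3²⁻] = (α₁ + 2α₂)·DIC
At pH 7.71: [H⁺]/K1 = 10^-1.78 = 0.016596, K2/[H⁺] = 10^-1.34 = 0.045709
α₁ = 1/(1 + 0.016596 + 0.045709) = 1/1.0623 = 0.9413; α₂ = α₁·K2/[H⁺] = 0.04303
α₁ + 2α₂ = 1.0274
CA = 1.0274 × 2.07 = 2.13 mmol/kg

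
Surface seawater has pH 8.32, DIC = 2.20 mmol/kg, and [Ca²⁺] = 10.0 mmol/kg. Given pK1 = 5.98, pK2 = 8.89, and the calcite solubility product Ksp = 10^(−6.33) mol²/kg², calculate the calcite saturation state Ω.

α₂ = 1 / (1 + [H⁺]/K2 + [H⁺]²/(K1K2)) = 1 / (1 + 10^+0.57 + 10^-1.77)
   = 1 / (1 + 3.7154 + 0.016982) = 1/4.7323 = 0.2113
[CO3²⁻] = α₂ × DIC = 0.2113 × 2.20 = 0.4649 mmol/kg
Ksp = 10^(−6.33) = 4.677×10^-7
Ω = [Ca²⁺][CO3²⁻]/Ksp = (10.0×10^-3)(4.649×10^-4) / 4.677×10^-7 = 9.94

Ω = 9.94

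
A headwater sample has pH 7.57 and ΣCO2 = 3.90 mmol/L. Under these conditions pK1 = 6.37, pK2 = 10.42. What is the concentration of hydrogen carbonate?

[HCO3⁻] = 3.66 mmol/L

α₁ = 1 / (1 + [H⁺]/K1 + K2/[H⁺]) = 1 / (1 + 10^-1.20 + 10^-2.85)
   = 1 / (1 + 0.063096 + 0.0014125) = 1/1.0645 = 0.9394
[HCO3⁻] = α₁ × DIC = 0.9394 × 3.90 = 3.66 mmol/L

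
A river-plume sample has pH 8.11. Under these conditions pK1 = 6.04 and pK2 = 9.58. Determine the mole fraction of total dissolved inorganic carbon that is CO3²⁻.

α₂ = 0.0325

α₂ = 1 / (1 + [H⁺]/K2 + [H⁺]²/(K1K2)) = 1 / (1 + 10^+1.47 + 10^-0.60)
   = 1 / (1 + 29.512 + 0.25119) = 1/30.763 = 0.03251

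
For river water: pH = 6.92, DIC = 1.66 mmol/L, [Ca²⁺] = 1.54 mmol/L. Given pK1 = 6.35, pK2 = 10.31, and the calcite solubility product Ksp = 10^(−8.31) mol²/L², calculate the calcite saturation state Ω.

Ω = 0.167

α₂ = 1 / (1 + [H⁺]/K2 + [H⁺]²/(K1K2)) = 1 / (1 + 10^+3.39 + 10^+2.82)
   = 1 / (1 + 2454.7 + 660.69) = 1/3116.4 = 0.0003209
[CO3²⁻] = α₂ × DIC = 0.0003209 × 1.66 = 0.0005327 mmol/L = 0.5327 μmol/L
Ksp = 10^(−8.31) = 4.898×10^-9
Ω = [Ca²⁺][CO3²⁻]/Ksp = (1.54×10^-3)(5.327×10^-7) / 4.898×10^-9 = 0.167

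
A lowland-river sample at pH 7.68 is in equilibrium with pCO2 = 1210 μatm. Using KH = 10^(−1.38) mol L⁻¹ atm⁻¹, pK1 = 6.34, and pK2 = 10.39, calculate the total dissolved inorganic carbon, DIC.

[CO2*] = KH · pCO2 = 10^(−1.38) × 1210×10^-6 = 5.044×10^-5 mol/L
α₀ = 1/(1 + K1/[H⁺] + K1K2/[H⁺]²) = 1/(1 + 10^+1.34 + 10^-1.37) = 0.04363
DIC = [CO2*]/α₀ = 5.044×10^-5 / 0.04363 = 1.16 mmol/L

DIC = 1.16 mmol/L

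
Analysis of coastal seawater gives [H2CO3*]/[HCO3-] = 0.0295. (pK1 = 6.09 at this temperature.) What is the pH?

pH = 7.62

From K1 = [H⁺][HCO3-]/[H2CO3*]:  pH = pK1 − log₁₀([H2CO3*]/[HCO3-])
log₁₀(0.0295) = -1.530
pH = 6.09 − (-1.530) = 7.62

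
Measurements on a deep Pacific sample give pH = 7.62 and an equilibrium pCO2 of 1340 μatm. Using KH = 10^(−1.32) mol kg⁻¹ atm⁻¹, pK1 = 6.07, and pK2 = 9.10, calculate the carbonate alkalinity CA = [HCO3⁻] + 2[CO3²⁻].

[CO2*] = KH · pCO2 = 10^(−1.32) × 1340×10^-6 = 6.414×10^-5 mol/kg
α₀ = 1/(1 + K1/[H⁺] + K1K2/[H⁺]²) = 1/(1 + 10^+1.55 + 10^+0.07) = 0.02656
DIC = [CO2*]/α₀ = 6.414×10^-5 / 0.02656 = 2.415 mmol/kg
CA = (α₁ + 2α₂)·DIC = (0.9422 + 2×0.03120) × 2.415 = 2.43 mmol/kg

CA = 2.43 mmol/kg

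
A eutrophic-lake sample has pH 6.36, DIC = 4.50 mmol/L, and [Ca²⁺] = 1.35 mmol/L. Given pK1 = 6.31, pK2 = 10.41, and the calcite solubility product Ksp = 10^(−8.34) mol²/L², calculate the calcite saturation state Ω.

Ω = 0.0626

α₂ = 1 / (1 + [H⁺]/K2 + [H⁺]²/(K1K2)) = 1 / (1 + 10^+4.05 + 10^+4.00)
   = 1 / (1 + 1.1220×10^4 + 1.0000×10^4) = 1/2.1221×10^4 = 4.712×10^-5
[CO3²⁻] = α₂ × DIC = 4.712×10^-5 × 4.50 = 0.0002121 mmol/L = 0.2121 μmol/L
Ksp = 10^(−8.34) = 4.571×10^-9
Ω = [Ca²⁺][CO3²⁻]/Ksp = (1.35×10^-3)(2.121×10^-7) / 4.571×10^-9 = 0.0626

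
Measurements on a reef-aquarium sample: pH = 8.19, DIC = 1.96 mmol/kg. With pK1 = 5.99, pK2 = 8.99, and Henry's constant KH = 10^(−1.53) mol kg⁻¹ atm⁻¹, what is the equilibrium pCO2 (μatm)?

α₀ = 1 / (1 + K1/[H⁺] + K1K2/[H⁺]²) = 1 / (1 + 10^+2.20 + 10^+1.40)
   = 1 / (1 + 158.49 + 25.119) = 1/184.61 = 0.005417
[CO2*] = α₀ × DIC = 0.005417 × 1.96 = 0.01062 mmol/kg = 10.62 μmol/kg
pCO2 = [CO2*]/KH = 1.062×10^-5 / 2.951×10^-2 = 360 μatm

pCO2 = 360 μatm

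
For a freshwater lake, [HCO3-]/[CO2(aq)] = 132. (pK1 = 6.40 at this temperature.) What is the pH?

From K1 = [H⁺][HCO3-]/[CO2(aq)]:  pH = pK1 + log₁₀([HCO3-]/[CO2(aq)])
log₁₀(132) = +2.121
pH = 6.40 + (+2.121) = 8.52

pH = 8.52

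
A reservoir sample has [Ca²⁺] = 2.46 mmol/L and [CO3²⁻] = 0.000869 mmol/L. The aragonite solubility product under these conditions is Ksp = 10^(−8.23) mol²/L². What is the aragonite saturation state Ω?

Ksp = 10^(−8.23) = 5.888×10^-9
Ω = [Ca²⁺][CO3²⁻]/Ksp = (2.46×10^-3)(0.000869×10^-3) / 5.888×10^-9 = 0.363

Ω = 0.363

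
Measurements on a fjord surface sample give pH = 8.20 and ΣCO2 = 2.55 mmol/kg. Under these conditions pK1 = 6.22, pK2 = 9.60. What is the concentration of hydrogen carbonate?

[HCO3⁻] = 2.43 mmol/kg

α₁ = 1 / (1 + [H⁺]/K1 + K2/[H⁺]) = 1 / (1 + 10^-1.98 + 10^-1.40)
   = 1 / (1 + 0.010471 + 0.039811) = 1/1.0503 = 0.9521
[HCO3⁻] = α₁ × DIC = 0.9521 × 2.55 = 2.43 mmol/kg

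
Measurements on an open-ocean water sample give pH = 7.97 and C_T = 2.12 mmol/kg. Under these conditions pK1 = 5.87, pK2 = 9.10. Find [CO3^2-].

[CO3²⁻] = 0.145 mmol/kg

α₂ = 1 / (1 + [H⁺]/K2 + [H⁺]²/(K1K2)) = 1 / (1 + 10^+1.13 + 10^-0.97)
   = 1 / (1 + 13.490 + 0.10715) = 1/14.597 = 0.06851
[CO3²⁻] = α₂ × DIC = 0.06851 × 2.12 = 0.145 mmol/kg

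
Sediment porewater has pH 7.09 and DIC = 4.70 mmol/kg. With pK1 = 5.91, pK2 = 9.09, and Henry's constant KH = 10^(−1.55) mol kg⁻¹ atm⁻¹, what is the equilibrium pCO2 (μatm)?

pCO2 = 1.02×10^4 μatm

α₀ = 1 / (1 + K1/[H⁺] + K1K2/[H⁺]²) = 1 / (1 + 10^+1.18 + 10^-0.82)
   = 1 / (1 + 15.136 + 0.15136) = 1/16.287 = 0.06140
[CO2*] = α₀ × DIC = 0.06140 × 4.70 = 0.2886 mmol/kg
pCO2 = [CO2*]/KH = 2.886×10^-4 / 2.818×10^-2 = 1.02×10^4 μatm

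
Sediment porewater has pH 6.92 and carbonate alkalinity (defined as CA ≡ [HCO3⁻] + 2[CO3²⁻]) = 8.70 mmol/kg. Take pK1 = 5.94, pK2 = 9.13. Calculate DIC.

DIC = 9.55 mmol/kg

CA = [HCO3⁻] + 2[CO3²⁻] = (α₁ + 2α₂)·DIC
At pH 6.92: [H⁺]/K1 = 10^-0.98 = 0.10471, K2/[H⁺] = 10^-2.21 = 0.0061660
α₁ = 1/(1 + 0.10471 + 0.0061660) = 1/1.1109 = 0.9002; α₂ = α₁·K2/[H⁺] = 0.005551
α₁ + 2α₂ = 0.9113
DIC = CA / (α₁ + 2α₂) = 8.70 / 0.9113 = 9.55 mmol/kg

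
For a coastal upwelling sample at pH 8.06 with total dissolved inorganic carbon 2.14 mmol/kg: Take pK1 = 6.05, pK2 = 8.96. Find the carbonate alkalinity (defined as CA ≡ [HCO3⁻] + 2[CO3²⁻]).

CA = [HCO3⁻] + 2[CO3²⁻] = (α₁ + 2α₂)·DIC
At pH 8.06: [H⁺]/K1 = 10^-2.01 = 0.0097724, K2/[H⁺] = 10^-0.90 = 0.12589
α₁ = 1/(1 + 0.0097724 + 0.12589) = 1/1.1357 = 0.8805; α₂ = α₁·K2/[H⁺] = 0.1109
α₁ + 2α₂ = 1.1022
CA = 1.1022 × 2.14 = 2.36 mmol/kg

CA = 2.36 mmol/kg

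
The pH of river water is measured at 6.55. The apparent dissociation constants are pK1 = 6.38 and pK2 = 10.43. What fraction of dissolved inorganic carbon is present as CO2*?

α₀ = 0.403

α₀ = 1 / (1 + K1/[H⁺] + K1K2/[H⁺]²) = 1 / (1 + 10^+0.17 + 10^-3.71)
   = 1 / (1 + 1.4791 + 0.00019498) = 1/2.4793 = 0.4033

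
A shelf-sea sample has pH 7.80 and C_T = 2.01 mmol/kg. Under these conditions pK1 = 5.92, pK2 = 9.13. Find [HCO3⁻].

[HCO3⁻] = 1.90 mmol/kg

α₁ = 1 / (1 + [H⁺]/K1 + K2/[H⁺]) = 1 / (1 + 10^-1.88 + 10^-1.33)
   = 1 / (1 + 0.013183 + 0.046774) = 1/1.0600 = 0.9434
[HCO3⁻] = α₁ × DIC = 0.9434 × 2.01 = 1.90 mmol/kg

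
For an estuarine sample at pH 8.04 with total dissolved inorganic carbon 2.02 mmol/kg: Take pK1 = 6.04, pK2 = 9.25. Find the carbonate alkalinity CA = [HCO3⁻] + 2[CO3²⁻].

CA = 2.12 mmol/kg

CA = [HCO3⁻] + 2[CO3²⁻] = (α₁ + 2α₂)·DIC
At pH 8.04: [H⁺]/K1 = 10^-2.00 = 0.010000, K2/[H⁺] = 10^-1.21 = 0.061660
α₁ = 1/(1 + 0.010000 + 0.061660) = 1/1.0717 = 0.9331; α₂ = α₁·K2/[H⁺] = 0.05754
α₁ + 2α₂ = 1.0482
CA = 1.0482 × 2.02 = 2.12 mmol/kg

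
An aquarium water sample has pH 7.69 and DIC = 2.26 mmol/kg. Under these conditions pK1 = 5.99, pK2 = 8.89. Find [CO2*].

[CO2*] = 0.0416 mmol/kg

α₀ = 1 / (1 + K1/[H⁺] + K1K2/[H⁺]²) = 1 / (1 + 10^+1.70 + 10^+0.50)
   = 1 / (1 + 50.119 + 3.1623) = 1/54.281 = 0.01842
[CO2*] = α₀ × DIC = 0.01842 × 2.26 = 0.0416 mmol/kg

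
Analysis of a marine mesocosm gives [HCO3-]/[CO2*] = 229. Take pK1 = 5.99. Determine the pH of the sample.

From K1 = [H⁺][HCO3-]/[CO2*]:  pH = pK1 + log₁₀([HCO3-]/[CO2*])
log₁₀(229) = +2.360
pH = 5.99 + (+2.360) = 8.35

pH = 8.35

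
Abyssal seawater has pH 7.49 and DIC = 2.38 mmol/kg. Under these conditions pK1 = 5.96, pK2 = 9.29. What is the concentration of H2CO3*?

α₀ = 1 / (1 + K1/[H⁺] + K1K2/[H⁺]²) = 1 / (1 + 10^+1.53 + 10^-0.27)
   = 1 / (1 + 33.884 + 0.53703) = 1/35.421 = 0.02823
[CO2*] = α₀ × DIC = 0.02823 × 2.38 = 0.0672 mmol/kg

[CO2*] = 0.0672 mmol/kg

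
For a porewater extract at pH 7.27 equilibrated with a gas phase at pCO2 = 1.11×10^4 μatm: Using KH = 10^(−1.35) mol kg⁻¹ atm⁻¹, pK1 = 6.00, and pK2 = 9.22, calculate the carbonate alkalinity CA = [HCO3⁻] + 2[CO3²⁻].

CA = 9.44 mmol/kg

[CO2*] = KH · pCO2 = 10^(−1.35) × 1.11×10^4×10^-6 = 4.958×10^-4 mol/kg
α₀ = 1/(1 + K1/[H⁺] + K1K2/[H⁺]²) = 1/(1 + 10^+1.27 + 10^-0.68) = 0.05043
DIC = [CO2*]/α₀ = 4.958×10^-4 / 0.05043 = 9.832 mmol/kg
CA = (α₁ + 2α₂)·DIC = (0.9390 + 2×0.01054) × 9.832 = 9.44 mmol/kg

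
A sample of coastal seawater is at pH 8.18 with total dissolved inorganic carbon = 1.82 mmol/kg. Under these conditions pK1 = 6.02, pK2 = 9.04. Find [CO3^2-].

α₂ = 1 / (1 + [H⁺]/K2 + [H⁺]²/(K1K2)) = 1 / (1 + 10^+0.86 + 10^-1.30)
   = 1 / (1 + 7.2444 + 0.050119) = 1/8.2945 = 0.1206
[CO3²⁻] = α₂ × DIC = 0.1206 × 1.82 = 0.219 mmol/kg

[CO3²⁻] = 0.219 mmol/kg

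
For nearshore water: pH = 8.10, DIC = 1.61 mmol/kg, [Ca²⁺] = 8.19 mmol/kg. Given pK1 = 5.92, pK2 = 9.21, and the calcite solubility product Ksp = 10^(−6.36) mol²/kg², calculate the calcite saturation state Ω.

Ω = 2.16

α₂ = 1 / (1 + [H⁺]/K2 + [H⁺]²/(K1K2)) = 1 / (1 + 10^+1.11 + 10^-1.07)
   = 1 / (1 + 12.882 + 0.085114) = 1/13.968 = 0.07159
[CO3²⁻] = α₂ × DIC = 0.07159 × 1.61 = 0.1153 mmol/kg
Ksp = 10^(−6.36) = 4.365×10^-7
Ω = [Ca²⁺][CO3²⁻]/Ksp = (8.19×10^-3)(1.153×10^-4) / 4.365×10^-7 = 2.16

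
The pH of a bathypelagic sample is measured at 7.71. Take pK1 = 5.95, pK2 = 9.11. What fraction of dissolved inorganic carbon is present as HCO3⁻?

α₁ = 0.946

α₁ = 1 / (1 + [H⁺]/K1 + K2/[H⁺]) = 1 / (1 + 10^-1.76 + 10^-1.40)
   = 1 / (1 + 0.017378 + 0.039811) = 1/1.0572 = 0.9459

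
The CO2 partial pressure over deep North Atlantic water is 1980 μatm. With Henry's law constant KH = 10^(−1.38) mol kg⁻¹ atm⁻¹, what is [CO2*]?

[CO2*] = 82.5 μmol/kg

KH = 10^(−1.38) = 4.169×10^-2 mol kg⁻¹ atm⁻¹
[CO2*] = KH · pCO2 = 4.169×10^-2 × 1980×10^-6 atm = 8.25×10^-5 mol/kg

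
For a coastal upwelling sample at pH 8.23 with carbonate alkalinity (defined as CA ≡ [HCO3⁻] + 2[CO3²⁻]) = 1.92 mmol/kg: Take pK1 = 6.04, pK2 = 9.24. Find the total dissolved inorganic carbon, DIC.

CA = [HCO3⁻] + 2[CO3²⁻] = (α₁ + 2α₂)·DIC
At pH 8.23: [H⁺]/K1 = 10^-2.19 = 0.0064565, K2/[H⁺] = 10^-1.01 = 0.097724
α₁ = 1/(1 + 0.0064565 + 0.097724) = 1/1.1042 = 0.9056; α₂ = α₁·K2/[H⁺] = 0.08850
α₁ + 2α₂ = 1.0827
DIC = CA / (α₁ + 2α₂) = 1.92 / 1.0827 = 1.77 mmol/kg

DIC = 1.77 mmol/kg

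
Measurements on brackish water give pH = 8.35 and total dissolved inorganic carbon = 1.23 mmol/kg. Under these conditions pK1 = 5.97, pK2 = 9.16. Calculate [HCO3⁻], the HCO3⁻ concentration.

α₁ = 1 / (1 + [H⁺]/K1 + K2/[H⁺]) = 1 / (1 + 10^-2.38 + 10^-0.81)
   = 1 / (1 + 0.0041687 + 0.15488) = 1/1.1591 = 0.8628
[HCO3⁻] = α₁ × DIC = 0.8628 × 1.23 = 1.06 mmol/kg

[HCO3⁻] = 1.06 mmol/kg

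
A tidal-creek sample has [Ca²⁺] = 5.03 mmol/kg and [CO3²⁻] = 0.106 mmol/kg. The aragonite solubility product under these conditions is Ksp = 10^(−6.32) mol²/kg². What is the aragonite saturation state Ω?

Ksp = 10^(−6.32) = 4.786×10^-7
Ω = [Ca²⁺][CO3²⁻]/Ksp = (5.03×10^-3)(0.106×10^-3) / 4.786×10^-7 = 1.11

Ω = 1.11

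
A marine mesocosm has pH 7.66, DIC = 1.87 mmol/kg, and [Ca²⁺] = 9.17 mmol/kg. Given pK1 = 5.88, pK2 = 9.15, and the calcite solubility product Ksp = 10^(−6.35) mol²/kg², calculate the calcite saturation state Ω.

α₂ = 1 / (1 + [H⁺]/K2 + [H⁺]²/(K1K2)) = 1 / (1 + 10^+1.49 + 10^-0.29)
   = 1 / (1 + 30.903 + 0.51286) = 1/32.416 = 0.03085
[CO3²⁻] = α₂ × DIC = 0.03085 × 1.87 = 0.05769 mmol/kg
Ksp = 10^(−6.35) = 4.467×10^-7
Ω = [Ca²⁺][CO3²⁻]/Ksp = (9.17×10^-3)(5.769×10^-5) / 4.467×10^-7 = 1.18

Ω = 1.18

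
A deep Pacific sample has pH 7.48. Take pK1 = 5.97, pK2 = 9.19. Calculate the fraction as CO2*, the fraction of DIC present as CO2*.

α₀ = 0.0294

α₀ = 1 / (1 + K1/[H⁺] + K1K2/[H⁺]²) = 1 / (1 + 10^+1.51 + 10^-0.20)
   = 1 / (1 + 32.359 + 0.63096) = 1/33.990 = 0.02942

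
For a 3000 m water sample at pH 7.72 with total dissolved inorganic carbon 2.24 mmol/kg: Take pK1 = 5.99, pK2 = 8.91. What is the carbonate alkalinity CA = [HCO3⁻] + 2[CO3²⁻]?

CA = 2.34 mmol/kg

CA = [HCO3⁻] + 2[CO3²⁻] = (α₁ + 2α₂)·DIC
At pH 7.72: [H⁺]/K1 = 10^-1.73 = 0.018621, K2/[H⁺] = 10^-1.19 = 0.064565
α₁ = 1/(1 + 0.018621 + 0.064565) = 1/1.0832 = 0.9232; α₂ = α₁·K2/[H⁺] = 0.05961
α₁ + 2α₂ = 1.0424
CA = 1.0424 × 2.24 = 2.34 mmol/kg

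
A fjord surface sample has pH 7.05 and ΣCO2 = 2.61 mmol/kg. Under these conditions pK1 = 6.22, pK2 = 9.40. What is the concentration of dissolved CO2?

α₀ = 1 / (1 + K1/[H⁺] + K1K2/[H⁺]²) = 1 / (1 + 10^+0.83 + 10^-1.52)
   = 1 / (1 + 6.7608 + 0.030200) = 1/7.7910 = 0.1284
[CO2*] = α₀ × DIC = 0.1284 × 2.61 = 0.335 mmol/kg

[CO2*] = 0.335 mmol/kg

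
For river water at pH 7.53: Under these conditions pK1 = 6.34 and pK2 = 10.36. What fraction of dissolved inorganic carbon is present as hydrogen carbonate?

α₁ = 0.938

α₁ = 1 / (1 + [H⁺]/K1 + K2/[H⁺]) = 1 / (1 + 10^-1.19 + 10^-2.83)
   = 1 / (1 + 0.064565 + 0.0014791) = 1/1.0660 = 0.9380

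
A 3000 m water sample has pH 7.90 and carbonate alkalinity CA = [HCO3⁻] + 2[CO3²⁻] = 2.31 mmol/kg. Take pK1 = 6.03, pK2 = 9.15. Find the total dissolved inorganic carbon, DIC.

CA = [HCO3⁻] + 2[CO3²⁻] = (α₁ + 2α₂)·DIC
At pH 7.90: [H⁺]/K1 = 10^-1.87 = 0.013490, K2/[H⁺] = 10^-1.25 = 0.056234
α₁ = 1/(1 + 0.013490 + 0.056234) = 1/1.0697 = 0.9348; α₂ = α₁·K2/[H⁺] = 0.05257
α₁ + 2α₂ = 1.0400
DIC = CA / (α₁ + 2α₂) = 2.31 / 1.0400 = 2.22 mmol/kg

DIC = 2.22 mmol/kg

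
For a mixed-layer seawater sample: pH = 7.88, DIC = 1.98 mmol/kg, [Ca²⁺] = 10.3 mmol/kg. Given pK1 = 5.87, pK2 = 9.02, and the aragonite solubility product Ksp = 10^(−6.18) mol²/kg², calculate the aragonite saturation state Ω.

α₂ = 1 / (1 + [H⁺]/K2 + [H⁺]²/(K1K2)) = 1 / (1 + 10^+1.14 + 10^-0.87)
   = 1 / (1 + 13.804 + 0.13490) = 1/14.939 = 0.06694
[CO3²⁻] = α₂ × DIC = 0.06694 × 1.98 = 0.1325 mmol/kg
Ksp = 10^(−6.18) = 6.607×10^-7
Ω = [Ca²⁺][CO3²⁻]/Ksp = (10.3×10^-3)(1.325×10^-4) / 6.607×10^-7 = 2.07

Ω = 2.07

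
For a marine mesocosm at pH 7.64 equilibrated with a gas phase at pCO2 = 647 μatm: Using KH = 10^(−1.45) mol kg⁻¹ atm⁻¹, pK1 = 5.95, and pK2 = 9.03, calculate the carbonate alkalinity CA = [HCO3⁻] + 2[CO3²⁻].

CA = 1.22 mmol/kg

[CO2*] = KH · pCO2 = 10^(−1.45) × 647×10^-6 = 2.296×10^-5 mol/kg
α₀ = 1/(1 + K1/[H⁺] + K1K2/[H⁺]²) = 1/(1 + 10^+1.69 + 10^+0.30) = 0.01924
DIC = [CO2*]/α₀ = 2.296×10^-5 / 0.01924 = 1.193 mmol/kg
CA = (α₁ + 2α₂)·DIC = (0.9424 + 2×0.03839) × 1.193 = 1.22 mmol/kg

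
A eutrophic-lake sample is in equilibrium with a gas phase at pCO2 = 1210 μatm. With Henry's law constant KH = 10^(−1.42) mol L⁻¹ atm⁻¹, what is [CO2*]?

KH = 10^(−1.42) = 3.802×10^-2 mol L⁻¹ atm⁻¹
[CO2*] = KH · pCO2 = 3.802×10^-2 × 1210×10^-6 atm = 4.60×10^-5 mol/L

[CO2*] = 46.0 μmol/L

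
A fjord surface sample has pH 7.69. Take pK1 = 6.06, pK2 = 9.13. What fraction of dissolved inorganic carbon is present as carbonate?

α₂ = 1 / (1 + [H⁺]/K2 + [H⁺]²/(K1K2)) = 1 / (1 + 10^+1.44 + 10^-0.19)
   = 1 / (1 + 27.542 + 0.64565) = 1/29.188 = 0.03426

α₂ = 0.0343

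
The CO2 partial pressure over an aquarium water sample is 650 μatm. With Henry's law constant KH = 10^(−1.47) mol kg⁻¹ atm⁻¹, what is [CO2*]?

KH = 10^(−1.47) = 3.388×10^-2 mol kg⁻¹ atm⁻¹
[CO2*] = KH · pCO2 = 3.388×10^-2 × 650×10^-6 atm = 2.20×10^-5 mol/kg

[CO2*] = 22.0 μmol/kg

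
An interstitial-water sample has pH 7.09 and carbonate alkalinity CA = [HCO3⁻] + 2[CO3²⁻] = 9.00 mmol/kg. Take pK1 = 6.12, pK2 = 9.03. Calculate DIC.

CA = [HCO3⁻] + 2[CO3²⁻] = (α₁ + 2α₂)·DIC
At pH 7.09: [H⁺]/K1 = 10^-0.97 = 0.10715, K2/[H⁺] = 10^-1.94 = 0.011482
α₁ = 1/(1 + 0.10715 + 0.011482) = 1/1.1186 = 0.8939; α₂ = α₁·K2/[H⁺] = 0.01026
α₁ + 2α₂ = 0.9145
DIC = CA / (α₁ + 2α₂) = 9.00 / 0.9145 = 9.84 mmol/kg

DIC = 9.84 mmol/kg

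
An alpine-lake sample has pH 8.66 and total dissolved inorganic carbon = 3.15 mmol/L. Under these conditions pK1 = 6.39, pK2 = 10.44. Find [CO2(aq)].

[CO2*] = 16.6 μmol/L

α₀ = 1 / (1 + K1/[H⁺] + K1K2/[H⁺]²) = 1 / (1 + 10^+2.27 + 10^+0.49)
   = 1 / (1 + 186.21 + 3.0903) = 1/190.30 = 0.005255
[CO2*] = α₀ × DIC = 0.005255 × 3.15 = 0.0166 mmol/L = 16.6 μmol/L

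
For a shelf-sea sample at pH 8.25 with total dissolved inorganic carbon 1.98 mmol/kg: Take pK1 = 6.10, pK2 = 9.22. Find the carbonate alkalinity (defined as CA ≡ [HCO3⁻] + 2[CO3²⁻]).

CA = 2.16 mmol/kg

CA = [HCO3⁻] + 2[CO3²⁻] = (α₁ + 2α₂)·DIC
At pH 8.25: [H⁺]/K1 = 10^-2.15 = 0.0070795, K2/[H⁺] = 10^-0.97 = 0.10715
α₁ = 1/(1 + 0.0070795 + 0.10715) = 1/1.1142 = 0.8975; α₂ = α₁·K2/[H⁺] = 0.09617
α₁ + 2α₂ = 1.0898
CA = 1.0898 × 1.98 = 2.16 mmol/kg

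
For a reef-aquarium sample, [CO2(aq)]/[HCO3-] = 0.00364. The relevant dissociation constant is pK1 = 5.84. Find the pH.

pH = 8.28

From K1 = [H⁺][HCO3-]/[CO2(aq)]:  pH = pK1 − log₁₀([CO2(aq)]/[HCO3-])
log₁₀(0.00364) = -2.439
pH = 5.84 − (-2.439) = 8.28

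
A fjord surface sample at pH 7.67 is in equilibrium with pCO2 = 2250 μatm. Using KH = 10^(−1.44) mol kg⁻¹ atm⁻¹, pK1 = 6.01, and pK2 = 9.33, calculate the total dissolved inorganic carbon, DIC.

DIC = 3.90 mmol/kg

[CO2*] = KH · pCO2 = 10^(−1.44) × 2250×10^-6 = 8.169×10^-5 mol/kg
α₀ = 1/(1 + K1/[H⁺] + K1K2/[H⁺]²) = 1/(1 + 10^+1.66 + 10^+0.00) = 0.02096
DIC = [CO2*]/α₀ = 8.169×10^-5 / 0.02096 = 3.90 mmol/kg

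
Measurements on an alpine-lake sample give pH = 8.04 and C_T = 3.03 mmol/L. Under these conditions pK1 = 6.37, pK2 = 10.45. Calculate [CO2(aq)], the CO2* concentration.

α₀ = 1 / (1 + K1/[H⁺] + K1K2/[H⁺]²) = 1 / (1 + 10^+1.67 + 10^-0.74)
   = 1 / (1 + 46.774 + 0.18197) = 1/47.955 = 0.02085
[CO2*] = α₀ × DIC = 0.02085 × 3.03 = 0.0632 mmol/L

[CO2*] = 0.0632 mmol/L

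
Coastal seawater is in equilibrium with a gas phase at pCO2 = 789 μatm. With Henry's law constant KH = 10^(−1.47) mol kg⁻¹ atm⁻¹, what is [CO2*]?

[CO2*] = 26.7 μmol/kg

KH = 10^(−1.47) = 3.388×10^-2 mol kg⁻¹ atm⁻¹
[CO2*] = KH · pCO2 = 3.388×10^-2 × 789×10^-6 atm = 2.67×10^-5 mol/kg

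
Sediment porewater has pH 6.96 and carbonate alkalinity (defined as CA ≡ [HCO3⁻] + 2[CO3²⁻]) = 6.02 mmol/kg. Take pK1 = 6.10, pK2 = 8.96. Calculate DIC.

CA = [HCO3⁻] + 2[CO3²⁻] = (α₁ + 2α₂)·DIC
At pH 6.96: [H⁺]/K1 = 10^-0.86 = 0.13804, K2/[H⁺] = 10^-2.00 = 0.010000
α₁ = 1/(1 + 0.13804 + 0.010000) = 1/1.1480 = 0.8711; α₂ = α₁·K2/[H⁺] = 0.008711
α₁ + 2α₂ = 0.8885
DIC = CA / (α₁ + 2α₂) = 6.02 / 0.8885 = 6.78 mmol/kg

DIC = 6.78 mmol/kg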